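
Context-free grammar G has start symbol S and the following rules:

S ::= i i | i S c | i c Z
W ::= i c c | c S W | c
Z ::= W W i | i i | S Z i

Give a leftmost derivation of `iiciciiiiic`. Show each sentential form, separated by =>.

S => iSc => iicZc => iicSZic => iicicZZic => iiciciiZic => iiciciiiiic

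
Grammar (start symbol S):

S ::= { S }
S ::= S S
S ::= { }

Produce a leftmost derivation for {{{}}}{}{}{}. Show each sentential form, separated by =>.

S => SS   [S ::= S S]
SS => SSS   [S ::= S S]
SSS => SSSS   [S ::= S S]
SSSS => {S}SSS   [S ::= { S }]
{S}SSS => {{S}}SSS   [S ::= { S }]
{{S}}SSS => {{{}}}SSS   [S ::= { }]
{{{}}}SSS => {{{}}}{}SS   [S ::= { }]
{{{}}}{}SS => {{{}}}{}{}S   [S ::= { }]
{{{}}}{}{}S => {{{}}}{}{}{}   [S ::= { }]

S=>SS=>SSS=>SSSS=>{S}SSS=>{{S}}SSS=>{{{}}}SSS=>{{{}}}{}SS=>{{{}}}{}{}S=>{{{}}}{}{}{}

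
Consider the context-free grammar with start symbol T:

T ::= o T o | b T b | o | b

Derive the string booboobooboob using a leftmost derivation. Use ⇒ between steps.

T ⇒ bTb ⇒ boTob ⇒ booToob ⇒ boobTboob ⇒ booboToboob ⇒ boobooTooboob ⇒ booboobooboob

T ⇒ bTb   [T ::= b T b]
bTb ⇒ boTob   [T ::= o T o]
boTob ⇒ booToob   [T ::= o T o]
booToob ⇒ boobTboob   [T ::= b T b]
boobTboob ⇒ booboToboob   [T ::= o T o]
booboToboob ⇒ boobooTooboob   [T ::= o T o]
boobooTooboob ⇒ booboobooboob   [T ::= b]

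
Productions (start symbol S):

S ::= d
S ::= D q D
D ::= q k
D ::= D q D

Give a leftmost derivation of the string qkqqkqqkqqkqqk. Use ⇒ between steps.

S⇒DqD⇒DqDqD⇒DqDqDqD⇒qkqDqDqD⇒qkqDqDqDqD⇒qkqqkqDqDqD⇒qkqqkqqkqDqD⇒qkqqkqqkqqkqD⇒qkqqkqqkqqkqqk

S ⇒ DqD   [S ::= D q D]
DqD ⇒ DqDqD   [D ::= D q D]
DqDqD ⇒ DqDqDqD   [D ::= D q D]
DqDqDqD ⇒ qkqDqDqD   [D ::= q k]
qkqDqDqD ⇒ qkqDqDqDqD   [D ::= D q D]
qkqDqDqDqD ⇒ qkqqkqDqDqD   [D ::= q k]
qkqqkqDqDqD ⇒ qkqqkqqkqDqD   [D ::= q k]
qkqqkqqkqDqD ⇒ qkqqkqqkqqkqD   [D ::= q k]
qkqqkqqkqqkqD ⇒ qkqqkqqkqqkqqk   [D ::= q k]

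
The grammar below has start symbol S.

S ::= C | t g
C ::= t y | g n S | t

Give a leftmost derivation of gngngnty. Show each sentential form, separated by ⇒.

S ⇒ C ⇒ gnS ⇒ gnC ⇒ gngnS ⇒ gngnC ⇒ gngngnS ⇒ gngngnC ⇒ gngngnty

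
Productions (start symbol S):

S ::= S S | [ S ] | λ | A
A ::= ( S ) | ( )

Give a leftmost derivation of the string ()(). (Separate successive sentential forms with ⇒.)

S⇒SS⇒AS⇒()S⇒()A⇒()()

S ⇒ SS   [S ::= S S]
SS ⇒ AS   [S ::= A]
AS ⇒ ()S   [A ::= ( )]
()S ⇒ ()A   [S ::= A]
()A ⇒ ()()   [A ::= ( )]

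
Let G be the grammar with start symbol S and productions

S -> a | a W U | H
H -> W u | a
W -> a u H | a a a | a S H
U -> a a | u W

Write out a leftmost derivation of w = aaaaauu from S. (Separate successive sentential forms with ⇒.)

S⇒H⇒Wu⇒aSHu⇒aaHu⇒aaWuu⇒aaaaauu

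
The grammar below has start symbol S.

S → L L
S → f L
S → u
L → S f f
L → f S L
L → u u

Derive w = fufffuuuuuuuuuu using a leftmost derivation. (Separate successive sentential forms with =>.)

S => LL => fSLL => fLLLL => fSffLLL => fuffLLL => fufffSLLL => fufffLLLLL => fufffuuLLLL => fufffuuuuLLL => fufffuuuuuuLL => fufffuuuuuuuuL => fufffuuuuuuuuuu

S => LL   [S → L L]
LL => fSLL   [L → f S L]
fSLL => fLLLL   [S → L L]
fLLLL => fSffLLL   [L → S f f]
fSffLLL => fuffLLL   [S → u]
fuffLLL => fufffSLLL   [L → f S L]
fufffSLLL => fufffLLLLL   [S → L L]
fufffLLLLL => fufffuuLLLL   [L → u u]
fufffuuLLLL => fufffuuuuLLL   [L → u u]
fufffuuuuLLL => fufffuuuuuuLL   [L → u u]
fufffuuuuuuLL => fufffuuuuuuuuL   [L → u u]
fufffuuuuuuuuL => fufffuuuuuuuuuu   [L → u u]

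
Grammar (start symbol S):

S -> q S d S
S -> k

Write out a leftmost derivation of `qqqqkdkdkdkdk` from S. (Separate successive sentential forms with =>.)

S => qSdS   [S -> q S d S]
qSdS => qqSdSdS   [S -> q S d S]
qqSdSdS => qqqSdSdSdS   [S -> q S d S]
qqqSdSdSdS => qqqqSdSdSdSdS   [S -> q S d S]
qqqqSdSdSdSdS => qqqqkdSdSdSdS   [S -> k]
qqqqkdSdSdSdS => qqqqkdkdSdSdS   [S -> k]
qqqqkdkdSdSdS => qqqqkdkdkdSdS   [S -> k]
qqqqkdkdkdSdS => qqqqkdkdkdkdS   [S -> k]
qqqqkdkdkdkdS => qqqqkdkdkdkdk   [S -> k]

S=>qSdS=>qqSdSdS=>qqqSdSdSdS=>qqqqSdSdSdSdS=>qqqqkdSdSdSdS=>qqqqkdkdSdSdS=>qqqqkdkdkdSdS=>qqqqkdkdkdkdS=>qqqqkdkdkdkdk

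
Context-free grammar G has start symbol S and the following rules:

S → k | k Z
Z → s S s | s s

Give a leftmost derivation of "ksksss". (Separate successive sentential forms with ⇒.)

S ⇒ kZ ⇒ ksSs ⇒ kskZs ⇒ ksksss

S ⇒ kZ   [S → k Z]
kZ ⇒ ksSs   [Z → s S s]
ksSs ⇒ kskZs   [S → k Z]
kskZs ⇒ ksksss   [Z → s s]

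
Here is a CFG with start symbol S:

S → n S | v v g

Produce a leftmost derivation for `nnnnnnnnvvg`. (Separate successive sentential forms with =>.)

S => nS   [S → n S]
nS => nnS   [S → n S]
nnS => nnnS   [S → n S]
nnnS => nnnnS   [S → n S]
nnnnS => nnnnnS   [S → n S]
nnnnnS => nnnnnnS   [S → n S]
nnnnnnS => nnnnnnnS   [S → n S]
nnnnnnnS => nnnnnnnnS   [S → n S]
nnnnnnnnS => nnnnnnnnvvg   [S → v v g]

S => nS => nnS => nnnS => nnnnS => nnnnnS => nnnnnnS => nnnnnnnS => nnnnnnnnS => nnnnnnnnvvg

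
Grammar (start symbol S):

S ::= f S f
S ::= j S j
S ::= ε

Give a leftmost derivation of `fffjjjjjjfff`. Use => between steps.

S => fSf => ffSff => fffSfff => fffjSjfff => fffjjSjjfff => fffjjjSjjjfff => fffjjjjjjfff

S => fSf   [S ::= f S f]
fSf => ffSff   [S ::= f S f]
ffSff => fffSfff   [S ::= f S f]
fffSfff => fffjSjfff   [S ::= j S j]
fffjSjfff => fffjjSjjfff   [S ::= j S j]
fffjjSjjfff => fffjjjSjjjfff   [S ::= j S j]
fffjjjSjjjfff => fffjjjjjjfff   [S ::= ε]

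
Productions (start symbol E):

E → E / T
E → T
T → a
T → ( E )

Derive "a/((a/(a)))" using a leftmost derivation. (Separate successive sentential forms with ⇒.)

E ⇒ E/T ⇒ T/T ⇒ a/T ⇒ a/(E) ⇒ a/(T) ⇒ a/((E)) ⇒ a/((E/T)) ⇒ a/((T/T)) ⇒ a/((a/T)) ⇒ a/((a/(E))) ⇒ a/((a/(T))) ⇒ a/((a/(a)))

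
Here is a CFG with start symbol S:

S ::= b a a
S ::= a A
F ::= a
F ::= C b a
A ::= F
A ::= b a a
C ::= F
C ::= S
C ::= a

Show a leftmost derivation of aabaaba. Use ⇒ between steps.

S⇒aA⇒aF⇒aCba⇒aSba⇒aaAba⇒aabaaba

S ⇒ aA   [S ::= a A]
aA ⇒ aF   [A ::= F]
aF ⇒ aCba   [F ::= C b a]
aCba ⇒ aSba   [C ::= S]
aSba ⇒ aaAba   [S ::= a A]
aaAba ⇒ aabaaba   [A ::= b a a]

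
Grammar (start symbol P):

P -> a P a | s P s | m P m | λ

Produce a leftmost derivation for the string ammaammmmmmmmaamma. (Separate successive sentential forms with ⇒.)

P ⇒ aPa   [P -> a P a]
aPa ⇒ amPma   [P -> m P m]
amPma ⇒ ammPmma   [P -> m P m]
ammPmma ⇒ ammaPamma   [P -> a P a]
ammaPamma ⇒ ammaaPaamma   [P -> a P a]
ammaaPaamma ⇒ ammaamPmaamma   [P -> m P m]
ammaamPmaamma ⇒ ammaammPmmaamma   [P -> m P m]
ammaammPmmaamma ⇒ ammaammmPmmmaamma   [P -> m P m]
ammaammmPmmmaamma ⇒ ammaammmmPmmmmaamma   [P -> m P m]
ammaammmmPmmmmaamma ⇒ ammaammmmmmmmaamma   [P -> λ]

P ⇒ aPa ⇒ amPma ⇒ ammPmma ⇒ ammaPamma ⇒ ammaaPaamma ⇒ ammaamPmaamma ⇒ ammaammPmmaamma ⇒ ammaammmPmmmaamma ⇒ ammaammmmPmmmmaamma ⇒ ammaammmmmmmmaamma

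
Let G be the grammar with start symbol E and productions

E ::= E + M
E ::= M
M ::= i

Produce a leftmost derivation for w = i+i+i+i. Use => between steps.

E => E+M => E+M+M => E+M+M+M => M+M+M+M => i+M+M+M => i+i+M+M => i+i+i+M => i+i+i+i

E => E+M   [E ::= E + M]
E+M => E+M+M   [E ::= E + M]
E+M+M => E+M+M+M   [E ::= E + M]
E+M+M+M => M+M+M+M   [E ::= M]
M+M+M+M => i+M+M+M   [M ::= i]
i+M+M+M => i+i+M+M   [M ::= i]
i+i+M+M => i+i+i+M   [M ::= i]
i+i+i+M => i+i+i+i   [M ::= i]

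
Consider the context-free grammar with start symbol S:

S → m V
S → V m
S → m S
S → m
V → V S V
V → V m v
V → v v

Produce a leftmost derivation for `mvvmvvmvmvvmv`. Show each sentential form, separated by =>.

S => mV   [S → m V]
mV => mVmv   [V → V m v]
mVmv => mVSVmv   [V → V S V]
mVSVmv => mVmvSVmv   [V → V m v]
mVmvSVmv => mVSVmvSVmv   [V → V S V]
mVSVmvSVmv => mvvSVmvSVmv   [V → v v]
mvvSVmvSVmv => mvvmVmvSVmv   [S → m]
mvvmVmvSVmv => mvvmvvmvSVmv   [V → v v]
mvvmvvmvSVmv => mvvmvvmvmVmv   [S → m]
mvvmvvmvmVmv => mvvmvvmvmvvmv   [V → v v]

S => mV => mVmv => mVSVmv => mVmvSVmv => mVSVmvSVmv => mvvSVmvSVmv => mvvmVmvSVmv => mvvmvvmvSVmv => mvvmvvmvmVmv => mvvmvvmvmvvmv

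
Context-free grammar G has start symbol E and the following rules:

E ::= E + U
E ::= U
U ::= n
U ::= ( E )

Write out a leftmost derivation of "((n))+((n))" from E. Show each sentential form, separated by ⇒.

E ⇒ E+U   [E ::= E + U]
E+U ⇒ U+U   [E ::= U]
U+U ⇒ (E)+U   [U ::= ( E )]
(E)+U ⇒ (U)+U   [E ::= U]
(U)+U ⇒ ((E))+U   [U ::= ( E )]
((E))+U ⇒ ((U))+U   [E ::= U]
((U))+U ⇒ ((n))+U   [U ::= n]
((n))+U ⇒ ((n))+(E)   [U ::= ( E )]
((n))+(E) ⇒ ((n))+(U)   [E ::= U]
((n))+(U) ⇒ ((n))+((E))   [U ::= ( E )]
((n))+((E)) ⇒ ((n))+((U))   [E ::= U]
((n))+((U)) ⇒ ((n))+((n))   [U ::= n]

E ⇒ E+U ⇒ U+U ⇒ (E)+U ⇒ (U)+U ⇒ ((E))+U ⇒ ((U))+U ⇒ ((n))+U ⇒ ((n))+(E) ⇒ ((n))+(U) ⇒ ((n))+((E)) ⇒ ((n))+((U)) ⇒ ((n))+((n))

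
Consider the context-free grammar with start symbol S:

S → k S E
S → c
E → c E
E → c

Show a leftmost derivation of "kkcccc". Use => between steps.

S=>kSE=>kkSEE=>kkcEE=>kkccEE=>kkcccE=>kkcccc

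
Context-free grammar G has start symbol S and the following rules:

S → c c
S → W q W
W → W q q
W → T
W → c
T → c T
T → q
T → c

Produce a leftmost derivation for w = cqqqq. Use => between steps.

S=>WqW=>TqW=>cqW=>cqWqq=>cqTqq=>cqqqq

S => WqW   [S → W q W]
WqW => TqW   [W → T]
TqW => cqW   [T → c]
cqW => cqWqq   [W → W q q]
cqWqq => cqTqq   [W → T]
cqTqq => cqqqq   [T → q]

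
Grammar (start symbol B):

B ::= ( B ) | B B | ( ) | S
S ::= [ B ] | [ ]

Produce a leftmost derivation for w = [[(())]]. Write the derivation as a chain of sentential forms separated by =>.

B=>S=>[B]=>[S]=>[[B]]=>[[(B)]]=>[[(())]]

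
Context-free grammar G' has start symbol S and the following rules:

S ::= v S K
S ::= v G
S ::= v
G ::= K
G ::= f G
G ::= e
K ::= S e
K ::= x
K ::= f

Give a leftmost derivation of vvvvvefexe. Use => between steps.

S => vG   [S ::= v G]
vG => vK   [G ::= K]
vK => vSe   [K ::= S e]
vSe => vvSKe   [S ::= v S K]
vvSKe => vvvGKe   [S ::= v G]
vvvGKe => vvvKKe   [G ::= K]
vvvKKe => vvvSeKe   [K ::= S e]
vvvSeKe => vvvvSKeKe   [S ::= v S K]
vvvvSKeKe => vvvvvGKeKe   [S ::= v G]
vvvvvGKeKe => vvvvveKeKe   [G ::= e]
vvvvveKeKe => vvvvvefeKe   [K ::= f]
vvvvvefeKe => vvvvvefexe   [K ::= x]

S => vG => vK => vSe => vvSKe => vvvGKe => vvvKKe => vvvSeKe => vvvvSKeKe => vvvvvGKeKe => vvvvveKeKe => vvvvvefeKe => vvvvvefexe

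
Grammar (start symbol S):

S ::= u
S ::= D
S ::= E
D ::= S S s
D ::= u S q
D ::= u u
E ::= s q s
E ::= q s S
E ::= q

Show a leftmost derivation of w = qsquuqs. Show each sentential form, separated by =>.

S => D   [S ::= D]
D => SSs   [D ::= S S s]
SSs => ESs   [S ::= E]
ESs => qsSSs   [E ::= q s S]
qsSSs => qsESs   [S ::= E]
qsESs => qsqSs   [E ::= q]
qsqSs => qsqDs   [S ::= D]
qsqDs => qsquSqs   [D ::= u S q]
qsquSqs => qsquuqs   [S ::= u]

S=>D=>SSs=>ESs=>qsSSs=>qsESs=>qsqSs=>qsqDs=>qsquSqs=>qsquuqs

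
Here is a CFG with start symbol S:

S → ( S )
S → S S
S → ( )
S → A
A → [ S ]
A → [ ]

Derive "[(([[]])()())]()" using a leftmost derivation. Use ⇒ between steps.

S ⇒ SS ⇒ AS ⇒ [S]S ⇒ [(S)]S ⇒ [(SS)]S ⇒ [(SSS)]S ⇒ [((S)SS)]S ⇒ [((A)SS)]S ⇒ [(([S])SS)]S ⇒ [(([A])SS)]S ⇒ [(([[]])SS)]S ⇒ [(([[]])()S)]S ⇒ [(([[]])()())]S ⇒ [(([[]])()())]()

S ⇒ SS   [S → S S]
SS ⇒ AS   [S → A]
AS ⇒ [S]S   [A → [ S ]]
[S]S ⇒ [(S)]S   [S → ( S )]
[(S)]S ⇒ [(SS)]S   [S → S S]
[(SS)]S ⇒ [(SSS)]S   [S → S S]
[(SSS)]S ⇒ [((S)SS)]S   [S → ( S )]
[((S)SS)]S ⇒ [((A)SS)]S   [S → A]
[((A)SS)]S ⇒ [(([S])SS)]S   [A → [ S ]]
[(([S])SS)]S ⇒ [(([A])SS)]S   [S → A]
[(([A])SS)]S ⇒ [(([[]])SS)]S   [A → [ ]]
[(([[]])SS)]S ⇒ [(([[]])()S)]S   [S → ( )]
[(([[]])()S)]S ⇒ [(([[]])()())]S   [S → ( )]
[(([[]])()())]S ⇒ [(([[]])()())]()   [S → ( )]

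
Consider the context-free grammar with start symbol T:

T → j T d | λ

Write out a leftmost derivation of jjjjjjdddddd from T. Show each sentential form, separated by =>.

T => jTd => jjTdd => jjjTddd => jjjjTdddd => jjjjjTddddd => jjjjjjTdddddd => jjjjjjdddddd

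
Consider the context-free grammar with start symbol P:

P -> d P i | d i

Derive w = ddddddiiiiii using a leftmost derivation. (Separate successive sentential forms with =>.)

P => dPi   [P -> d P i]
dPi => ddPii   [P -> d P i]
ddPii => dddPiii   [P -> d P i]
dddPiii => ddddPiiii   [P -> d P i]
ddddPiiii => dddddPiiiii   [P -> d P i]
dddddPiiiii => ddddddiiiiii   [P -> d i]

P=>dPi=>ddPii=>dddPiii=>ddddPiiii=>dddddPiiiii=>ddddddiiiiii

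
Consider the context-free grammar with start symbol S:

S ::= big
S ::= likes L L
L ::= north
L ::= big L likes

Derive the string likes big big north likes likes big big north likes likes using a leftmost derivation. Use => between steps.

S => likes L L   [S ::= likes L L]
likes L L => likes big L likes L   [L ::= big L likes]
likes big L likes L => likes big big L likes likes L   [L ::= big L likes]
likes big big L likes likes L => likes big big north likes likes L   [L ::= north]
likes big big north likes likes L => likes big big north likes likes big L likes   [L ::= big L likes]
likes big big north likes likes big L likes => likes big big north likes likes big big L likes likes   [L ::= big L likes]
likes big big north likes likes big big L likes likes => likes big big north likes likes big big north likes likes   [L ::= north]

S => likes L L => likes big L likes L => likes big big L likes likes L => likes big big north likes likes L => likes big big north likes likes big L likes => likes big big north likes likes big big L likes likes => likes big big north likes likes big big north likes likes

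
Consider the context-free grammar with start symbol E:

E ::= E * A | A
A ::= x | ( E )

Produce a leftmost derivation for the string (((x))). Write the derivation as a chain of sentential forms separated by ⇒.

E ⇒ A   [E ::= A]
A ⇒ (E)   [A ::= ( E )]
(E) ⇒ (A)   [E ::= A]
(A) ⇒ ((E))   [A ::= ( E )]
((E)) ⇒ ((A))   [E ::= A]
((A)) ⇒ (((E)))   [A ::= ( E )]
(((E))) ⇒ (((A)))   [E ::= A]
(((A))) ⇒ (((x)))   [A ::= x]

E⇒A⇒(E)⇒(A)⇒((E))⇒((A))⇒(((E)))⇒(((A)))⇒(((x)))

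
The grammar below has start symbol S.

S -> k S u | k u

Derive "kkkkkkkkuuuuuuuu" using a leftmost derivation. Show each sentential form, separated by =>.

S => kSu   [S -> k S u]
kSu => kkSuu   [S -> k S u]
kkSuu => kkkSuuu   [S -> k S u]
kkkSuuu => kkkkSuuuu   [S -> k S u]
kkkkSuuuu => kkkkkSuuuuu   [S -> k S u]
kkkkkSuuuuu => kkkkkkSuuuuuu   [S -> k S u]
kkkkkkSuuuuuu => kkkkkkkSuuuuuuu   [S -> k S u]
kkkkkkkSuuuuuuu => kkkkkkkkuuuuuuuu   [S -> k u]

S => kSu => kkSuu => kkkSuuu => kkkkSuuuu => kkkkkSuuuuu => kkkkkkSuuuuuu => kkkkkkkSuuuuuuu => kkkkkkkkuuuuuuuu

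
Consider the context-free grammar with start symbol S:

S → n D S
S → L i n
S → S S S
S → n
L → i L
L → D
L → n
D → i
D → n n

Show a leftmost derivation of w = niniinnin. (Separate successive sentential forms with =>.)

S => nDS   [S → n D S]
nDS => niS   [D → i]
niS => ninDS   [S → n D S]
ninDS => niniS   [D → i]
niniS => niniLin   [S → L i n]
niniLin => niniiLin   [L → i L]
niniiLin => niniiDin   [L → D]
niniiDin => niniinnin   [D → n n]

S => nDS => niS => ninDS => niniS => niniLin => niniiLin => niniiDin => niniinnin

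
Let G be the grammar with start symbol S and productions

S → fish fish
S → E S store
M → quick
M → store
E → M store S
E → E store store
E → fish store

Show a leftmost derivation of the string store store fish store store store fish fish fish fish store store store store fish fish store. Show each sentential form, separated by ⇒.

S ⇒ E S store ⇒ E store store S store ⇒ M store S store store S store ⇒ store store S store store S store ⇒ store store E S store store store S store ⇒ store store fish store S store store store S store ⇒ store store fish store E S store store store store S store ⇒ store store fish store M store S S store store store store S store ⇒ store store fish store store store S S store store store store S store ⇒ store store fish store store store fish fish S store store store store S store ⇒ store store fish store store store fish fish fish fish store store store store S store ⇒ store store fish store store store fish fish fish fish store store store store fish fish store

S ⇒ E S store   [S → E S store]
E S store ⇒ E store store S store   [E → E store store]
E store store S store ⇒ M store S store store S store   [E → M store S]
M store S store store S store ⇒ store store S store store S store   [M → store]
store store S store store S store ⇒ store store E S store store store S store   [S → E S store]
store store E S store store store S store ⇒ store store fish store S store store store S store   [E → fish store]
store store fish store S store store store S store ⇒ store store fish store E S store store store store S store   [S → E S store]
store store fish store E S store store store store S store ⇒ store store fish store M store S S store store store store S store   [E → M store S]
store store fish store M store S S store store store store S store ⇒ store store fish store store store S S store store store store S store   [M → store]
store store fish store store store S S store store store store S store ⇒ store store fish store store store fish fish S store store store store S store   [S → fish fish]
store store fish store store store fish fish S store store store store S store ⇒ store store fish store store store fish fish fish fish store store store store S store   [S → fish fish]
store store fish store store store fish fish fish fish store store store store S store ⇒ store store fish store store store fish fish fish fish store store store store fish fish store   [S → fish fish]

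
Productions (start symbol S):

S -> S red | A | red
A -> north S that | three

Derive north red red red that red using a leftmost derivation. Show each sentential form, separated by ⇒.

S ⇒ S red   [S -> S red]
S red ⇒ A red   [S -> A]
A red ⇒ north S that red   [A -> north S that]
north S that red ⇒ north S red that red   [S -> S red]
north S red that red ⇒ north S red red that red   [S -> S red]
north S red red that red ⇒ north red red red that red   [S -> red]

S ⇒ S red ⇒ A red ⇒ north S that red ⇒ north S red that red ⇒ north S red red that red ⇒ north red red red that red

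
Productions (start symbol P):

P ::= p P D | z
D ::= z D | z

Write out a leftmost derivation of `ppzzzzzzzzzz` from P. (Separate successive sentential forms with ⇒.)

P⇒pPD⇒ppPDD⇒ppzDD⇒ppzzDD⇒ppzzzDD⇒ppzzzzDD⇒ppzzzzzDD⇒ppzzzzzzDD⇒ppzzzzzzzDD⇒ppzzzzzzzzDD⇒ppzzzzzzzzzD⇒ppzzzzzzzzzz

P ⇒ pPD   [P ::= p P D]
pPD ⇒ ppPDD   [P ::= p P D]
ppPDD ⇒ ppzDD   [P ::= z]
ppzDD ⇒ ppzzDD   [D ::= z D]
ppzzDD ⇒ ppzzzDD   [D ::= z D]
ppzzzDD ⇒ ppzzzzDD   [D ::= z D]
ppzzzzDD ⇒ ppzzzzzDD   [D ::= z D]
ppzzzzzDD ⇒ ppzzzzzzDD   [D ::= z D]
ppzzzzzzDD ⇒ ppzzzzzzzDD   [D ::= z D]
ppzzzzzzzDD ⇒ ppzzzzzzzzDD   [D ::= z D]
ppzzzzzzzzDD ⇒ ppzzzzzzzzzD   [D ::= z]
ppzzzzzzzzzD ⇒ ppzzzzzzzzzz   [D ::= z]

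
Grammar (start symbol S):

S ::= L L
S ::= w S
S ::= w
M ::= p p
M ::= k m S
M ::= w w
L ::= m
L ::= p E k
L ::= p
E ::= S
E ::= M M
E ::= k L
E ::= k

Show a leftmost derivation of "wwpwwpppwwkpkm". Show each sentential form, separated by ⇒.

S ⇒ wS ⇒ wwS ⇒ wwLL ⇒ wwpEkL ⇒ wwpSkL ⇒ wwpwSkL ⇒ wwpwwSkL ⇒ wwpwwLLkL ⇒ wwpwwpEkLkL ⇒ wwpwwpMMkLkL ⇒ wwpwwpppMkLkL ⇒ wwpwwpppwwkLkL ⇒ wwpwwpppwwkpkL ⇒ wwpwwpppwwkpkm

S ⇒ wS   [S ::= w S]
wS ⇒ wwS   [S ::= w S]
wwS ⇒ wwLL   [S ::= L L]
wwLL ⇒ wwpEkL   [L ::= p E k]
wwpEkL ⇒ wwpSkL   [E ::= S]
wwpSkL ⇒ wwpwSkL   [S ::= w S]
wwpwSkL ⇒ wwpwwSkL   [S ::= w S]
wwpwwSkL ⇒ wwpwwLLkL   [S ::= L L]
wwpwwLLkL ⇒ wwpwwpEkLkL   [L ::= p E k]
wwpwwpEkLkL ⇒ wwpwwpMMkLkL   [E ::= M M]
wwpwwpMMkLkL ⇒ wwpwwpppMkLkL   [M ::= p p]
wwpwwpppMkLkL ⇒ wwpwwpppwwkLkL   [M ::= w w]
wwpwwpppwwkLkL ⇒ wwpwwpppwwkpkL   [L ::= p]
wwpwwpppwwkpkL ⇒ wwpwwpppwwkpkm   [L ::= m]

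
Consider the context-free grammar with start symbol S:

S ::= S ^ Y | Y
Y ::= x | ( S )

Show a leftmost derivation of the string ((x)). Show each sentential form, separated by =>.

S => Y => (S) => (Y) => ((S)) => ((Y)) => ((x))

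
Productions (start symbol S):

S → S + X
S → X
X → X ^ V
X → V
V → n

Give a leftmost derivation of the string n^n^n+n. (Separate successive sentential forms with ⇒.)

S ⇒ S+X ⇒ X+X ⇒ X^V+X ⇒ X^V^V+X ⇒ V^V^V+X ⇒ n^V^V+X ⇒ n^n^V+X ⇒ n^n^n+X ⇒ n^n^n+V ⇒ n^n^n+n

S ⇒ S+X   [S → S + X]
S+X ⇒ X+X   [S → X]
X+X ⇒ X^V+X   [X → X ^ V]
X^V+X ⇒ X^V^V+X   [X → X ^ V]
X^V^V+X ⇒ V^V^V+X   [X → V]
V^V^V+X ⇒ n^V^V+X   [V → n]
n^V^V+X ⇒ n^n^V+X   [V → n]
n^n^V+X ⇒ n^n^n+X   [V → n]
n^n^n+X ⇒ n^n^n+V   [X → V]
n^n^n+V ⇒ n^n^n+n   [V → n]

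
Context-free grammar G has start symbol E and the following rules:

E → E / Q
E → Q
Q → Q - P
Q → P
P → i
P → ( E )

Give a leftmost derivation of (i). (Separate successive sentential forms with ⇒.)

E ⇒ Q ⇒ P ⇒ (E) ⇒ (Q) ⇒ (P) ⇒ (i)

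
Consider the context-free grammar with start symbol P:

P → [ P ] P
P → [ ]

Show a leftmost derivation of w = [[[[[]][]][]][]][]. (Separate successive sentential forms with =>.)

P => [P]P   [P → [ P ] P]
[P]P => [[P]P]P   [P → [ P ] P]
[[P]P]P => [[[P]P]P]P   [P → [ P ] P]
[[[P]P]P]P => [[[[P]P]P]P]P   [P → [ P ] P]
[[[[P]P]P]P]P => [[[[[]]P]P]P]P   [P → [ ]]
[[[[[]]P]P]P]P => [[[[[]][]]P]P]P   [P → [ ]]
[[[[[]][]]P]P]P => [[[[[]][]][]]P]P   [P → [ ]]
[[[[[]][]][]]P]P => [[[[[]][]][]][]]P   [P → [ ]]
[[[[[]][]][]][]]P => [[[[[]][]][]][]][]   [P → [ ]]

P => [P]P => [[P]P]P => [[[P]P]P]P => [[[[P]P]P]P]P => [[[[[]]P]P]P]P => [[[[[]][]]P]P]P => [[[[[]][]][]]P]P => [[[[[]][]][]][]]P => [[[[[]][]][]][]][]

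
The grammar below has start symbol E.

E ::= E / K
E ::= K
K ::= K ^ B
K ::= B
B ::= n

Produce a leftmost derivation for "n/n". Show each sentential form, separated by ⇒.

E ⇒ E/K ⇒ K/K ⇒ B/K ⇒ n/K ⇒ n/B ⇒ n/n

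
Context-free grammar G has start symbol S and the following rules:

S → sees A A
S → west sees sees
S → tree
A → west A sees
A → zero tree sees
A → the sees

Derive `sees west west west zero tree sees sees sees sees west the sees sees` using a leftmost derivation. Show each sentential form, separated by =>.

S => sees A A   [S → sees A A]
sees A A => sees west A sees A   [A → west A sees]
sees west A sees A => sees west west A sees sees A   [A → west A sees]
sees west west A sees sees A => sees west west west A sees sees sees A   [A → west A sees]
sees west west west A sees sees sees A => sees west west west zero tree sees sees sees sees A   [A → zero tree sees]
sees west west west zero tree sees sees sees sees A => sees west west west zero tree sees sees sees sees west A sees   [A → west A sees]
sees west west west zero tree sees sees sees sees west A sees => sees west west west zero tree sees sees sees sees west the sees sees   [A → the sees]

S => sees A A => sees west A sees A => sees west west A sees sees A => sees west west west A sees sees sees A => sees west west west zero tree sees sees sees sees A => sees west west west zero tree sees sees sees sees west A sees => sees west west west zero tree sees sees sees sees west the sees sees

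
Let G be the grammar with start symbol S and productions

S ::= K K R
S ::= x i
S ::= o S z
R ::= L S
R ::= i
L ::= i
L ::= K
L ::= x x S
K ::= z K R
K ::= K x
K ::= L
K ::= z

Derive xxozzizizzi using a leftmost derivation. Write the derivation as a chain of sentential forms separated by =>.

S => KKR => LKR => xxSKR => xxoSzKR => xxoKKRzKR => xxozKRKRzKR => xxozzRKRzKR => xxozziKRzKR => xxozzizRzKR => xxozzizizKR => xxozzizizzR => xxozzizizzi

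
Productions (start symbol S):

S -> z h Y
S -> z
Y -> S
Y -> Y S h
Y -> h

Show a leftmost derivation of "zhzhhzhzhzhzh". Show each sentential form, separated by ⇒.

S⇒zhY⇒zhYSh⇒zhYShSh⇒zhSShSh⇒zhzhYShSh⇒zhzhYShShSh⇒zhzhhShShSh⇒zhzhhzhShSh⇒zhzhhzhzhYhSh⇒zhzhhzhzhShSh⇒zhzhhzhzhzhSh⇒zhzhhzhzhzhzh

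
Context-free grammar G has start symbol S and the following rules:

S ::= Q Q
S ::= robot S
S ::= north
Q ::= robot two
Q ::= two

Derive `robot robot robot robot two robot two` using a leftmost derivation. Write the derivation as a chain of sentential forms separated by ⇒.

S ⇒ robot S ⇒ robot robot S ⇒ robot robot robot S ⇒ robot robot robot Q Q ⇒ robot robot robot robot two Q ⇒ robot robot robot robot two robot two

S ⇒ robot S   [S ::= robot S]
robot S ⇒ robot robot S   [S ::= robot S]
robot robot S ⇒ robot robot robot S   [S ::= robot S]
robot robot robot S ⇒ robot robot robot Q Q   [S ::= Q Q]
robot robot robot Q Q ⇒ robot robot robot robot two Q   [Q ::= robot two]
robot robot robot robot two Q ⇒ robot robot robot robot two robot two   [Q ::= robot two]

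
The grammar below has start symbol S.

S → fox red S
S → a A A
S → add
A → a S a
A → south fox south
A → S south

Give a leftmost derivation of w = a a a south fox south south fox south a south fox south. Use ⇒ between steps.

S ⇒ a A A   [S → a A A]
a A A ⇒ a a S a A   [A → a S a]
a a S a A ⇒ a a a A A a A   [S → a A A]
a a a A A a A ⇒ a a a south fox south A a A   [A → south fox south]
a a a south fox south A a A ⇒ a a a south fox south south fox south a A   [A → south fox south]
a a a south fox south south fox south a A ⇒ a a a south fox south south fox south a south fox south   [A → south fox south]

S ⇒ a A A ⇒ a a S a A ⇒ a a a A A a A ⇒ a a a south fox south A a A ⇒ a a a south fox south south fox south a A ⇒ a a a south fox south south fox south a south fox south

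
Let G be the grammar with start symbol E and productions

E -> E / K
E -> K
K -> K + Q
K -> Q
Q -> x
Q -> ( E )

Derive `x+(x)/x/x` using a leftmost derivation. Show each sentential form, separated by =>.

E=>E/K=>E/K/K=>K/K/K=>K+Q/K/K=>Q+Q/K/K=>x+Q/K/K=>x+(E)/K/K=>x+(K)/K/K=>x+(Q)/K/K=>x+(x)/K/K=>x+(x)/Q/K=>x+(x)/x/K=>x+(x)/x/Q=>x+(x)/x/x

E => E/K   [E -> E / K]
E/K => E/K/K   [E -> E / K]
E/K/K => K/K/K   [E -> K]
K/K/K => K+Q/K/K   [K -> K + Q]
K+Q/K/K => Q+Q/K/K   [K -> Q]
Q+Q/K/K => x+Q/K/K   [Q -> x]
x+Q/K/K => x+(E)/K/K   [Q -> ( E )]
x+(E)/K/K => x+(K)/K/K   [E -> K]
x+(K)/K/K => x+(Q)/K/K   [K -> Q]
x+(Q)/K/K => x+(x)/K/K   [Q -> x]
x+(x)/K/K => x+(x)/Q/K   [K -> Q]
x+(x)/Q/K => x+(x)/x/K   [Q -> x]
x+(x)/x/K => x+(x)/x/Q   [K -> Q]
x+(x)/x/Q => x+(x)/x/x   [Q -> x]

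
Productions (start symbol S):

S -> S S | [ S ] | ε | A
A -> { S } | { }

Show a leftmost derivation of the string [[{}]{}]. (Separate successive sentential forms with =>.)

S=>[S]=>[SS]=>[[S]S]=>[[A]S]=>[[{}]S]=>[[{}]A]=>[[{}]{}]

S => [S]   [S -> [ S ]]
[S] => [SS]   [S -> S S]
[SS] => [[S]S]   [S -> [ S ]]
[[S]S] => [[A]S]   [S -> A]
[[A]S] => [[{}]S]   [A -> { }]
[[{}]S] => [[{}]A]   [S -> A]
[[{}]A] => [[{}]{}]   [A -> { }]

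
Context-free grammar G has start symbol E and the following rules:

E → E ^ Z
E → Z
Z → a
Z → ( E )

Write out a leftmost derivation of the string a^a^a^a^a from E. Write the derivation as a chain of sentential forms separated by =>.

E => E^Z => E^Z^Z => E^Z^Z^Z => E^Z^Z^Z^Z => Z^Z^Z^Z^Z => a^Z^Z^Z^Z => a^a^Z^Z^Z => a^a^a^Z^Z => a^a^a^a^Z => a^a^a^a^a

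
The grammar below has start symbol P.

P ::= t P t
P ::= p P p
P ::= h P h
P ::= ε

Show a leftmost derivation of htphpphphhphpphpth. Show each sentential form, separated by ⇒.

P ⇒ hPh ⇒ htPth ⇒ htpPpth ⇒ htphPhpth ⇒ htphpPphpth ⇒ htphppPpphpth ⇒ htphpphPhpphpth ⇒ htphpphpPphpphpth ⇒ htphpphphPhphpphpth ⇒ htphpphphhphpphpth

P ⇒ hPh   [P ::= h P h]
hPh ⇒ htPth   [P ::= t P t]
htPth ⇒ htpPpth   [P ::= p P p]
htpPpth ⇒ htphPhpth   [P ::= h P h]
htphPhpth ⇒ htphpPphpth   [P ::= p P p]
htphpPphpth ⇒ htphppPpphpth   [P ::= p P p]
htphppPpphpth ⇒ htphpphPhpphpth   [P ::= h P h]
htphpphPhpphpth ⇒ htphpphpPphpphpth   [P ::= p P p]
htphpphpPphpphpth ⇒ htphpphphPhphpphpth   [P ::= h P h]
htphpphphPhphpphpth ⇒ htphpphphhphpphpth   [P ::= ε]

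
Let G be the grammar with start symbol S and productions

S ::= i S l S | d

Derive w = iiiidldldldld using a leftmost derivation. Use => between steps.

S => iSlS => iiSlSlS => iiiSlSlSlS => iiiiSlSlSlSlS => iiiidlSlSlSlS => iiiidldlSlSlS => iiiidldldlSlS => iiiidldldldlS => iiiidldldldld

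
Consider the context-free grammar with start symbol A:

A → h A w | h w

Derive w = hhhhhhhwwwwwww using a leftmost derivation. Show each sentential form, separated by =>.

A => hAw => hhAww => hhhAwww => hhhhAwwww => hhhhhAwwwww => hhhhhhAwwwwww => hhhhhhhwwwwwww

A => hAw   [A → h A w]
hAw => hhAww   [A → h A w]
hhAww => hhhAwww   [A → h A w]
hhhAwww => hhhhAwwww   [A → h A w]
hhhhAwwww => hhhhhAwwwww   [A → h A w]
hhhhhAwwwww => hhhhhhAwwwwww   [A → h A w]
hhhhhhAwwwwww => hhhhhhhwwwwwww   [A → h w]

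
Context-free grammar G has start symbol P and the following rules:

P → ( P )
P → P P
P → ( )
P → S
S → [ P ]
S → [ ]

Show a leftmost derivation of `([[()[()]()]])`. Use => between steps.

P => (P)   [P → ( P )]
(P) => (S)   [P → S]
(S) => ([P])   [S → [ P ]]
([P]) => ([S])   [P → S]
([S]) => ([[P]])   [S → [ P ]]
([[P]]) => ([[PP]])   [P → P P]
([[PP]]) => ([[PPP]])   [P → P P]
([[PPP]]) => ([[()PP]])   [P → ( )]
([[()PP]]) => ([[()SP]])   [P → S]
([[()SP]]) => ([[()[P]P]])   [S → [ P ]]
([[()[P]P]]) => ([[()[()]P]])   [P → ( )]
([[()[()]P]]) => ([[()[()]()]])   [P → ( )]

P=>(P)=>(S)=>([P])=>([S])=>([[P]])=>([[PP]])=>([[PPP]])=>([[()PP]])=>([[()SP]])=>([[()[P]P]])=>([[()[()]P]])=>([[()[()]()]])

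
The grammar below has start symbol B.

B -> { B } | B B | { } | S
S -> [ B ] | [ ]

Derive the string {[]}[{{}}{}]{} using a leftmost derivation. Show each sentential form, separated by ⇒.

B ⇒ BB   [B -> B B]
BB ⇒ BBB   [B -> B B]
BBB ⇒ {B}BB   [B -> { B }]
{B}BB ⇒ {S}BB   [B -> S]
{S}BB ⇒ {[]}BB   [S -> [ ]]
{[]}BB ⇒ {[]}SB   [B -> S]
{[]}SB ⇒ {[]}[B]B   [S -> [ B ]]
{[]}[B]B ⇒ {[]}[BB]B   [B -> B B]
{[]}[BB]B ⇒ {[]}[{B}B]B   [B -> { B }]
{[]}[{B}B]B ⇒ {[]}[{{}}B]B   [B -> { }]
{[]}[{{}}B]B ⇒ {[]}[{{}}{}]B   [B -> { }]
{[]}[{{}}{}]B ⇒ {[]}[{{}}{}]{}   [B -> { }]

B ⇒ BB ⇒ BBB ⇒ {B}BB ⇒ {S}BB ⇒ {[]}BB ⇒ {[]}SB ⇒ {[]}[B]B ⇒ {[]}[BB]B ⇒ {[]}[{B}B]B ⇒ {[]}[{{}}B]B ⇒ {[]}[{{}}{}]B ⇒ {[]}[{{}}{}]{}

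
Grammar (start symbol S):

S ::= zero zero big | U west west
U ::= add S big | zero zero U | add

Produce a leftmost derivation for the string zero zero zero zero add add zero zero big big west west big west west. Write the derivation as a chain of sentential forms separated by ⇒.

S ⇒ U west west ⇒ zero zero U west west ⇒ zero zero zero zero U west west ⇒ zero zero zero zero add S big west west ⇒ zero zero zero zero add U west west big west west ⇒ zero zero zero zero add add S big west west big west west ⇒ zero zero zero zero add add zero zero big big west west big west west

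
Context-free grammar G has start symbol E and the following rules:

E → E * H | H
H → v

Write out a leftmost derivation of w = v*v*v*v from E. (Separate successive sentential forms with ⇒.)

E ⇒ E*H ⇒ E*H*H ⇒ E*H*H*H ⇒ H*H*H*H ⇒ v*H*H*H ⇒ v*v*H*H ⇒ v*v*v*H ⇒ v*v*v*v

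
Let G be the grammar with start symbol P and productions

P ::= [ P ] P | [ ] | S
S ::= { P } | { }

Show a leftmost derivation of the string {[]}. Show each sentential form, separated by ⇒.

P ⇒ S ⇒ {P} ⇒ {[]}

P ⇒ S   [P ::= S]
S ⇒ {P}   [S ::= { P }]
{P} ⇒ {[]}   [P ::= [ ]]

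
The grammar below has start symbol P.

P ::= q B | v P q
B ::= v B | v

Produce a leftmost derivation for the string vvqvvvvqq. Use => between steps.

P=>vPq=>vvPqq=>vvqBqq=>vvqvBqq=>vvqvvBqq=>vvqvvvBqq=>vvqvvvvqq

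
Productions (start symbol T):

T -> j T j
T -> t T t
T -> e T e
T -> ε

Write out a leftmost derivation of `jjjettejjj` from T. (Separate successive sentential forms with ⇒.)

T⇒jTj⇒jjTjj⇒jjjTjjj⇒jjjeTejjj⇒jjjetTtejjj⇒jjjettejjj

T ⇒ jTj   [T -> j T j]
jTj ⇒ jjTjj   [T -> j T j]
jjTjj ⇒ jjjTjjj   [T -> j T j]
jjjTjjj ⇒ jjjeTejjj   [T -> e T e]
jjjeTejjj ⇒ jjjetTtejjj   [T -> t T t]
jjjetTtejjj ⇒ jjjettejjj   [T -> ε]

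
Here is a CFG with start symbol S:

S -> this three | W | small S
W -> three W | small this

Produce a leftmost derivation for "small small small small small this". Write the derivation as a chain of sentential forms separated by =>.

S => small S   [S -> small S]
small S => small small S   [S -> small S]
small small S => small small small S   [S -> small S]
small small small S => small small small small S   [S -> small S]
small small small small S => small small small small W   [S -> W]
small small small small W => small small small small small this   [W -> small this]

S => small S => small small S => small small small S => small small small small S => small small small small W => small small small small small this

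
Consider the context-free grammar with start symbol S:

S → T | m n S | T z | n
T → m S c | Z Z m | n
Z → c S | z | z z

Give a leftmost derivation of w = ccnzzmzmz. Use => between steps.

S => Tz => ZZmz => cSZmz => cTZmz => cZZmZmz => ccSZmZmz => ccTZmZmz => ccnZmZmz => ccnzzmZmz => ccnzzmzmz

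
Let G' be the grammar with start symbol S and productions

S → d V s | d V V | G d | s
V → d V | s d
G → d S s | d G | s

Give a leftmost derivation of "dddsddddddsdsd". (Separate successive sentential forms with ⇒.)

S ⇒ Gd   [S → G d]
Gd ⇒ dSsd   [G → d S s]
dSsd ⇒ ddVVsd   [S → d V V]
ddVVsd ⇒ dddVVsd   [V → d V]
dddVVsd ⇒ dddsdVsd   [V → s d]
dddsdVsd ⇒ dddsddVsd   [V → d V]
dddsddVsd ⇒ dddsdddVsd   [V → d V]
dddsdddVsd ⇒ dddsddddVsd   [V → d V]
dddsddddVsd ⇒ dddsdddddVsd   [V → d V]
dddsdddddVsd ⇒ dddsddddddVsd   [V → d V]
dddsddddddVsd ⇒ dddsddddddsdsd   [V → s d]

S⇒Gd⇒dSsd⇒ddVVsd⇒dddVVsd⇒dddsdVsd⇒dddsddVsd⇒dddsdddVsd⇒dddsddddVsd⇒dddsdddddVsd⇒dddsddddddVsd⇒dddsddddddsdsd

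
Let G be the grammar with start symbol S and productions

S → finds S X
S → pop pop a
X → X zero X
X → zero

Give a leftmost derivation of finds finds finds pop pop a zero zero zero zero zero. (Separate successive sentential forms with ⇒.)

S ⇒ finds S X ⇒ finds finds S X X ⇒ finds finds finds S X X X ⇒ finds finds finds pop pop a X X X ⇒ finds finds finds pop pop a X zero X X X ⇒ finds finds finds pop pop a zero zero X X X ⇒ finds finds finds pop pop a zero zero zero X X ⇒ finds finds finds pop pop a zero zero zero zero X ⇒ finds finds finds pop pop a zero zero zero zero zero

S ⇒ finds S X   [S → finds S X]
finds S X ⇒ finds finds S X X   [S → finds S X]
finds finds S X X ⇒ finds finds finds S X X X   [S → finds S X]
finds finds finds S X X X ⇒ finds finds finds pop pop a X X X   [S → pop pop a]
finds finds finds pop pop a X X X ⇒ finds finds finds pop pop a X zero X X X   [X → X zero X]
finds finds finds pop pop a X zero X X X ⇒ finds finds finds pop pop a zero zero X X X   [X → zero]
finds finds finds pop pop a zero zero X X X ⇒ finds finds finds pop pop a zero zero zero X X   [X → zero]
finds finds finds pop pop a zero zero zero X X ⇒ finds finds finds pop pop a zero zero zero zero X   [X → zero]
finds finds finds pop pop a zero zero zero zero X ⇒ finds finds finds pop pop a zero zero zero zero zero   [X → zero]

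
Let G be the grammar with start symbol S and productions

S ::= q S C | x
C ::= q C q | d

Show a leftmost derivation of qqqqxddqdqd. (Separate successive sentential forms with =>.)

S=>qSC=>qqSCC=>qqqSCCC=>qqqqSCCCC=>qqqqxCCCC=>qqqqxdCCC=>qqqqxddCC=>qqqqxddqCqC=>qqqqxddqdqC=>qqqqxddqdqd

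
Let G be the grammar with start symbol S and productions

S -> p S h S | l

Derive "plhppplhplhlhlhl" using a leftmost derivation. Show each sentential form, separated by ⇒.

S ⇒ pShS ⇒ plhS ⇒ plhpShS ⇒ plhppShShS ⇒ plhpppShShShS ⇒ plhppplhShShS ⇒ plhppplhpShShShS ⇒ plhppplhplhShShS ⇒ plhppplhplhlhShS ⇒ plhppplhplhlhlhS ⇒ plhppplhplhlhlhl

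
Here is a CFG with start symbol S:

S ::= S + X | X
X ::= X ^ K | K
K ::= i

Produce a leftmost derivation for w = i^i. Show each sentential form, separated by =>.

S => X   [S ::= X]
X => X^K   [X ::= X ^ K]
X^K => K^K   [X ::= K]
K^K => i^K   [K ::= i]
i^K => i^i   [K ::= i]

S => X => X^K => K^K => i^K => i^i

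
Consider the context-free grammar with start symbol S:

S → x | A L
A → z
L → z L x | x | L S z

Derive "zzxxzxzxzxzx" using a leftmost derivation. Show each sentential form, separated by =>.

S => AL => zL => zzLx => zzLSzx => zzLSzSzx => zzLSzSzSzx => zzLSzSzSzSzx => zzxSzSzSzSzx => zzxxzSzSzSzx => zzxxzxzSzSzx => zzxxzxzxzSzx => zzxxzxzxzxzx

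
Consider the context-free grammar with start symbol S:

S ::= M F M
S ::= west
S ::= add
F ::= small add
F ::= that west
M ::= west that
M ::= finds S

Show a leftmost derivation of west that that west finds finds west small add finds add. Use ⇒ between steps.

S ⇒ M F M ⇒ west that F M ⇒ west that that west M ⇒ west that that west finds S ⇒ west that that west finds M F M ⇒ west that that west finds finds S F M ⇒ west that that west finds finds west F M ⇒ west that that west finds finds west small add M ⇒ west that that west finds finds west small add finds S ⇒ west that that west finds finds west small add finds add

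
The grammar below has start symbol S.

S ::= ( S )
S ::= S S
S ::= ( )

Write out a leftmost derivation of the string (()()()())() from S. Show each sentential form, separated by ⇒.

S⇒SS⇒(S)S⇒(SS)S⇒(SSS)S⇒(SSSS)S⇒(()SSS)S⇒(()()SS)S⇒(()()()S)S⇒(()()()())S⇒(()()()())()

S ⇒ SS   [S ::= S S]
SS ⇒ (S)S   [S ::= ( S )]
(S)S ⇒ (SS)S   [S ::= S S]
(SS)S ⇒ (SSS)S   [S ::= S S]
(SSS)S ⇒ (SSSS)S   [S ::= S S]
(SSSS)S ⇒ (()SSS)S   [S ::= ( )]
(()SSS)S ⇒ (()()SS)S   [S ::= ( )]
(()()SS)S ⇒ (()()()S)S   [S ::= ( )]
(()()()S)S ⇒ (()()()())S   [S ::= ( )]
(()()()())S ⇒ (()()()())()   [S ::= ( )]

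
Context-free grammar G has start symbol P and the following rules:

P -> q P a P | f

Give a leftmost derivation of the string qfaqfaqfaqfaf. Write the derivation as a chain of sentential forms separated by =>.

P => qPaP => qfaP => qfaqPaP => qfaqfaP => qfaqfaqPaP => qfaqfaqfaP => qfaqfaqfaqPaP => qfaqfaqfaqfaP => qfaqfaqfaqfaf

P => qPaP   [P -> q P a P]
qPaP => qfaP   [P -> f]
qfaP => qfaqPaP   [P -> q P a P]
qfaqPaP => qfaqfaP   [P -> f]
qfaqfaP => qfaqfaqPaP   [P -> q P a P]
qfaqfaqPaP => qfaqfaqfaP   [P -> f]
qfaqfaqfaP => qfaqfaqfaqPaP   [P -> q P a P]
qfaqfaqfaqPaP => qfaqfaqfaqfaP   [P -> f]
qfaqfaqfaqfaP => qfaqfaqfaqfaf   [P -> f]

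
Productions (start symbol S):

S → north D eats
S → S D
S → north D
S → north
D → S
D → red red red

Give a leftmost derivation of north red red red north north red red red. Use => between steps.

S => S D => S D D => north D D => north red red red D => north red red red S => north red red red north D => north red red red north S => north red red red north north D => north red red red north north red red red

S => S D   [S → S D]
S D => S D D   [S → S D]
S D D => north D D   [S → north]
north D D => north red red red D   [D → red red red]
north red red red D => north red red red S   [D → S]
north red red red S => north red red red north D   [S → north D]
north red red red north D => north red red red north S   [D → S]
north red red red north S => north red red red north north D   [S → north D]
north red red red north north D => north red red red north north red red red   [D → red red red]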